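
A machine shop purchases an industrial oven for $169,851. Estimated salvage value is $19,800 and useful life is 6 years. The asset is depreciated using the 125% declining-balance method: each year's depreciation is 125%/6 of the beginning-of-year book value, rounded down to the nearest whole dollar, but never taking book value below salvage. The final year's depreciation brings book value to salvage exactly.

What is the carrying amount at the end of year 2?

$106,453

Depreciable base = $169,851 − $19,800 = $150,051.
Year 1: ⌊$169,851 × 125%/6⌋ = $35,385. Book value $134,466.
Year 2: ⌊$134,466 × 125%/6⌋ = $28,013. Book value $106,453.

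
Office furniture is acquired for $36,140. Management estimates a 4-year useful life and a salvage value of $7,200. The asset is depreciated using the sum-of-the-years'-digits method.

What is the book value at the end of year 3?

$10,094

Depreciable base = $36,140 − $7,200 = $28,940.
Sum of the years' digits = 4+3+2+1 = 10.
Year 1: $28,940 × 4/10 = $11,576. Book value $24,564.
Year 2: $28,940 × 3/10 = $8,682. Book value $15,882.
Year 3: $28,940 × 2/10 = $5,788. Book value $10,094.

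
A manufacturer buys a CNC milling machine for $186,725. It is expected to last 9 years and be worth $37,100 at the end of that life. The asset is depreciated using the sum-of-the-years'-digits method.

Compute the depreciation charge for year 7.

Depreciable base = $186,725 − $37,100 = $149,625.
Sum of the years' digits = 9+8+7+6+5+4+3+2+1 = 45.
Year 1: $149,625 × 9/45 = $29,925. Book value $156,800.
Year 2: $149,625 × 8/45 = $26,600. Book value $130,200.
Year 3: $149,625 × 7/45 = $23,275. Book value $106,925.
Year 4: $149,625 × 6/45 = $19,950. Book value $86,975.
Year 5: $149,625 × 5/45 = $16,625. Book value $70,350.
Year 6: $149,625 × 4/45 = $13,300. Book value $57,050.
Year 7: $149,625 × 3/45 = $9,975. Book value $47,075.

$9,975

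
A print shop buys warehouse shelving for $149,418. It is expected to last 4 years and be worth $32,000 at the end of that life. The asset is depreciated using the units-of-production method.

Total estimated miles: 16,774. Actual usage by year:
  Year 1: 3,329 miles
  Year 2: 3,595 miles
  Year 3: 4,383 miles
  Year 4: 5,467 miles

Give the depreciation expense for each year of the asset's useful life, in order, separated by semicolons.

$23,303; $25,165; $30,681; $38,269

Depreciable base = $149,418 − $32,000 = $117,418.
Rate = $117,418 / 16,774 miles = $7 per mile.
Year 1: 3,329 × $7 = $23,303. Book value $126,115.
Year 2: 3,595 × $7 = $25,165. Book value $100,950.
Year 3: 4,383 × $7 = $30,681. Book value $70,269.
Year 4: 5,467 × $7 = $38,269. Book value $32,000.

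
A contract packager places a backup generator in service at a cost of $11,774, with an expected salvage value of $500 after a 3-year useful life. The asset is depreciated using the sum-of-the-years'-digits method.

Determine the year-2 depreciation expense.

$3,758

Depreciable base = $11,774 − $500 = $11,274.
Sum of the years' digits = 3+2+1 = 6.
Year 1: $11,274 × 3/6 = $5,637. Book value $6,137.
Year 2: $11,274 × 2/6 = $3,758. Book value $2,379.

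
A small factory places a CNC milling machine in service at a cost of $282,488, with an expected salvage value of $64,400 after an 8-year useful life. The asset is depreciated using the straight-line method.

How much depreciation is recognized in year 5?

Depreciable base = $282,488 − $64,400 = $218,088.
Annual expense = $218,088 / 8 = $27,261.

$27,261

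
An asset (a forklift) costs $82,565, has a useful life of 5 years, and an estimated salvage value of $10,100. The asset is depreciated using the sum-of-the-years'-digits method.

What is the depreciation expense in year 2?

Depreciable base = $82,565 − $10,100 = $72,465.
Sum of the years' digits = 5+4+3+2+1 = 15.
Year 1: $72,465 × 5/15 = $24,155. Book value $58,410.
Year 2: $72,465 × 4/15 = $19,324. Book value $39,086.

$19,324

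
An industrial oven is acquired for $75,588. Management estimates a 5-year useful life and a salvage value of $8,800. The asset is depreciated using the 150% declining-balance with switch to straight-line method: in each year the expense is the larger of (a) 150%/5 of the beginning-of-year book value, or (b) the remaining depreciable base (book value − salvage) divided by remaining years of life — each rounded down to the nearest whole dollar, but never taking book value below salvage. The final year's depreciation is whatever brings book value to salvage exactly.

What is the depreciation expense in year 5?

$8,564

Depreciable base = $75,588 − $8,800 = $66,788.
Year 1: DB = ⌊$75,588 × 150%/5⌋ = $22,676; SL = ⌊$66,788/5⌋ = $13,357 → take DB $22,676. Book value $52,912.
Year 2: DB = ⌊$52,912 × 150%/5⌋ = $15,873; SL = ⌊$44,112/4⌋ = $11,028 → take DB $15,873. Book value $37,039.
Year 3: DB = ⌊$37,039 × 150%/5⌋ = $11,111; SL = ⌊$28,239/3⌋ = $9,413 → take DB $11,111. Book value $25,928.
Year 4: DB = ⌊$25,928 × 150%/5⌋ = $7,778; SL = ⌊$17,128/2⌋ = $8,564 → take SL $8,564. Book value $17,364.
Year 5 (final): $17,364 − $8,800 = $8,564. Book value $8,800.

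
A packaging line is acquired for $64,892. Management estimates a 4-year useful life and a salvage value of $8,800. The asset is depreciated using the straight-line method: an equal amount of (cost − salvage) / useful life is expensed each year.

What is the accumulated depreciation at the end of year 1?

Depreciable base = $64,892 − $8,800 = $56,092.
Annual expense = $56,092 / 4 = $14,023.
End of year 1: book value $50,869.
Accumulated through year 1 = $64,892 − $50,869 = $14,023.

$14,023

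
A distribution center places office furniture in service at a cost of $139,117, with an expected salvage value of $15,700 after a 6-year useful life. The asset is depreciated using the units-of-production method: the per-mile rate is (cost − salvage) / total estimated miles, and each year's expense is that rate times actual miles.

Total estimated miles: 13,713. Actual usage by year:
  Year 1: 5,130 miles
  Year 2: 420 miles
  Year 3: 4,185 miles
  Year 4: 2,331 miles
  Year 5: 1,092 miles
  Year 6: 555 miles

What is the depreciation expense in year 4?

Depreciable base = $139,117 − $15,700 = $123,417.
Rate = $123,417 / 13,713 miles = $9 per mile.
Year 1: 5,130 × $9 = $46,170. Book value $92,947.
Year 2: 420 × $9 = $3,780. Book value $89,167.
Year 3: 4,185 × $9 = $37,665. Book value $51,502.
Year 4: 2,331 × $9 = $20,979. Book value $30,523.

$20,979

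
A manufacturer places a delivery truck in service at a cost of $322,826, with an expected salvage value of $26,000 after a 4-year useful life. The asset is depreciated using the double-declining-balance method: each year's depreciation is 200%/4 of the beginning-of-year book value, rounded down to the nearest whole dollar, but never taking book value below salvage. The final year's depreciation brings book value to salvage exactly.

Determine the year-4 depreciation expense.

$14,354

Depreciable base = $322,826 − $26,000 = $296,826.
Year 1: ⌊$322,826 × 200%/4⌋ = $161,413. Book value $161,413.
Year 2: ⌊$161,413 × 200%/4⌋ = $80,706. Book value $80,707.
Year 3: ⌊$80,707 × 200%/4⌋ = $40,353. Book value $40,354.
Year 4 (final): $40,354 − $26,000 = $14,354. Book value $26,000.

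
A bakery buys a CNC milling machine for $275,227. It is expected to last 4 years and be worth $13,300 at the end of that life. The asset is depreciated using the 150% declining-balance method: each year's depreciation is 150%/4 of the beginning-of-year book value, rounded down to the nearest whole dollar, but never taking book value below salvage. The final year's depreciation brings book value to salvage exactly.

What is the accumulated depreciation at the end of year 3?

Depreciable base = $275,227 − $13,300 = $261,927.
Year 1: ⌊$275,227 × 150%/4⌋ = $103,210. Book value $172,017.
Year 2: ⌊$172,017 × 150%/4⌋ = $64,506. Book value $107,511.
Year 3: ⌊$107,511 × 150%/4⌋ = $40,316. Book value $67,195.
Accumulated through year 3 = $275,227 − $67,195 = $208,032.

$208,032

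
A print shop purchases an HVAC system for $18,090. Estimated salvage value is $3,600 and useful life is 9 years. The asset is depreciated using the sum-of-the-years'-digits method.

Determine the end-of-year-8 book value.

Depreciable base = $18,090 − $3,600 = $14,490.
Sum of the years' digits = 9+8+7+6+5+4+3+2+1 = 45.
Year 1: $14,490 × 9/45 = $2,898. Book value $15,192.
Year 2: $14,490 × 8/45 = $2,576. Book value $12,616.
Year 3: $14,490 × 7/45 = $2,254. Book value $10,362.
Year 4: $14,490 × 6/45 = $1,932. Book value $8,430.
Year 5: $14,490 × 5/45 = $1,610. Book value $6,820.
Year 6: $14,490 × 4/45 = $1,288. Book value $5,532.
Year 7: $14,490 × 3/45 = $966. Book value $4,566.
Year 8: $14,490 × 2/45 = $644. Book value $3,922.

$3,922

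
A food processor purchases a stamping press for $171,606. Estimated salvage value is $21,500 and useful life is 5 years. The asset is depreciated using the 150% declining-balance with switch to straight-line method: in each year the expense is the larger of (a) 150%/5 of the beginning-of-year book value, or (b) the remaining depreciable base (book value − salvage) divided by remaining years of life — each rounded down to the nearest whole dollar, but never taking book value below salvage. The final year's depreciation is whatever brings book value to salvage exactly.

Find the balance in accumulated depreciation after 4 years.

Depreciable base = $171,606 − $21,500 = $150,106.
Year 1: DB = ⌊$171,606 × 150%/5⌋ = $51,481; SL = ⌊$150,106/5⌋ = $30,021 → take DB $51,481. Book value $120,125.
Year 2: DB = ⌊$120,125 × 150%/5⌋ = $36,037; SL = ⌊$98,625/4⌋ = $24,656 → take DB $36,037. Book value $84,088.
Year 3: DB = ⌊$84,088 × 150%/5⌋ = $25,226; SL = ⌊$62,588/3⌋ = $20,862 → take DB $25,226. Book value $58,862.
Year 4: DB = ⌊$58,862 × 150%/5⌋ = $17,658; SL = ⌊$37,362/2⌋ = $18,681 → take SL $18,681. Book value $40,181.
Accumulated through year 4 = $171,606 − $40,181 = $131,425.

$131,425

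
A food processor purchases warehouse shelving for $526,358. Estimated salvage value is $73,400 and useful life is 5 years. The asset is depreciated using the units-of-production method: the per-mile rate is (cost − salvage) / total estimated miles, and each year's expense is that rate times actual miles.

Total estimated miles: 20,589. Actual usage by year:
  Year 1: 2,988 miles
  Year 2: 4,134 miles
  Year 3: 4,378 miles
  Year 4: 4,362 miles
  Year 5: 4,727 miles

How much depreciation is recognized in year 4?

Depreciable base = $526,358 − $73,400 = $452,958.
Rate = $452,958 / 20,589 miles = $22 per mile.
Year 1: 2,988 × $22 = $65,736. Book value $460,622.
Year 2: 4,134 × $22 = $90,948. Book value $369,674.
Year 3: 4,378 × $22 = $96,316. Book value $273,358.
Year 4: 4,362 × $22 = $95,964. Book value $177,394.

$95,964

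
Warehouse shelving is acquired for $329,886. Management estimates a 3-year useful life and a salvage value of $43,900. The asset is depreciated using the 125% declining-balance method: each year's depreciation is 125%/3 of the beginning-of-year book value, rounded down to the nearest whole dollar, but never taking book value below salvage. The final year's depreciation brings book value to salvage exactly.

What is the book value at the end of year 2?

Depreciable base = $329,886 − $43,900 = $285,986.
Year 1: ⌊$329,886 × 125%/3⌋ = $137,452. Book value $192,434.
Year 2: ⌊$192,434 × 125%/3⌋ = $80,180. Book value $112,254.

$112,254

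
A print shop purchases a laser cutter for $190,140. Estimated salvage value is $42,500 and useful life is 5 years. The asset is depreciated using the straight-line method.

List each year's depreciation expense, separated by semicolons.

Depreciable base = $190,140 − $42,500 = $147,640.
Annual expense = $147,640 / 5 = $29,528.
End of year 1: book value $160,612.
End of year 2: book value $131,084.
End of year 3: book value $101,556.
End of year 4: book value $72,028.
End of year 5: book value $42,500.

$29,528; $29,528; $29,528; $29,528; $29,528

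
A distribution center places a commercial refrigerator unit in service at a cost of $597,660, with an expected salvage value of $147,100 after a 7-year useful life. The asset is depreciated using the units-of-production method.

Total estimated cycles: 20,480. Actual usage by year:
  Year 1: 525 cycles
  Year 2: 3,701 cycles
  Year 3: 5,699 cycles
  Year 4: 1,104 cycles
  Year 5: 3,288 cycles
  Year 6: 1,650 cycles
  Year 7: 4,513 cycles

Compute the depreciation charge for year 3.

$125,378

Depreciable base = $597,660 − $147,100 = $450,560.
Rate = $450,560 / 20,480 cycles = $22 per cycle.
Year 1: 525 × $22 = $11,550. Book value $586,110.
Year 2: 3,701 × $22 = $81,422. Book value $504,688.
Year 3: 5,699 × $22 = $125,378. Book value $379,310.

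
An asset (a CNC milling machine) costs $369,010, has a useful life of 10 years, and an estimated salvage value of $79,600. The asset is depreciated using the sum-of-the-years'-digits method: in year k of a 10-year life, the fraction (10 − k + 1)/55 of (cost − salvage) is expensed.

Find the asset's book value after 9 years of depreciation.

$84,862

Depreciable base = $369,010 − $79,600 = $289,410.
Sum of the years' digits = 10+9+8+7+6+5+4+3+2+1 = 55.
Year 1: $289,410 × 10/55 = $52,620. Book value $316,390.
Year 2: $289,410 × 9/55 = $47,358. Book value $269,032.
Year 3: $289,410 × 8/55 = $42,096. Book value $226,936.
Year 4: $289,410 × 7/55 = $36,834. Book value $190,102.
Year 5: $289,410 × 6/55 = $31,572. Book value $158,530.
Year 6: $289,410 × 5/55 = $26,310. Book value $132,220.
Year 7: $289,410 × 4/55 = $21,048. Book value $111,172.
Year 8: $289,410 × 3/55 = $15,786. Book value $95,386.
Year 9: $289,410 × 2/55 = $10,524. Book value $84,862.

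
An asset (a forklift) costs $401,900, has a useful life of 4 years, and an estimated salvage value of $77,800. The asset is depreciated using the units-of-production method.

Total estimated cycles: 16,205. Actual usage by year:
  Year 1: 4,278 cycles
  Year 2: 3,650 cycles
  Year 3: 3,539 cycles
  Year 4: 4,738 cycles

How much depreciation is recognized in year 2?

Depreciable base = $401,900 − $77,800 = $324,100.
Rate = $324,100 / 16,205 cycles = $20 per cycle.
Year 1: 4,278 × $20 = $85,560. Book value $316,340.
Year 2: 3,650 × $20 = $73,000. Book value $243,340.

$73,000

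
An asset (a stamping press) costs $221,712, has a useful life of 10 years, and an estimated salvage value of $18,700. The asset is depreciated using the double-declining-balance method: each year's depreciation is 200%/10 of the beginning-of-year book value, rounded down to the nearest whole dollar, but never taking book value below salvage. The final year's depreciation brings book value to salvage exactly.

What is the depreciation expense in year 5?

Depreciable base = $221,712 − $18,700 = $203,012.
Year 1: ⌊$221,712 × 200%/10⌋ = $44,342. Book value $177,370.
Year 2: ⌊$177,370 × 200%/10⌋ = $35,474. Book value $141,896.
Year 3: ⌊$141,896 × 200%/10⌋ = $28,379. Book value $113,517.
Year 4: ⌊$113,517 × 200%/10⌋ = $22,703. Book value $90,814.
Year 5: ⌊$90,814 × 200%/10⌋ = $18,162. Book value $72,652.

$18,162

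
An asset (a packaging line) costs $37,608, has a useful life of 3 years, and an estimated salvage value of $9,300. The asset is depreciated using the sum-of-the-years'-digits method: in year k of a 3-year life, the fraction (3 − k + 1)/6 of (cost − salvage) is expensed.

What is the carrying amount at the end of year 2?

$14,018

Depreciable base = $37,608 − $9,300 = $28,308.
Sum of the years' digits = 3+2+1 = 6.
Year 1: $28,308 × 3/6 = $14,154. Book value $23,454.
Year 2: $28,308 × 2/6 = $9,436. Book value $14,018.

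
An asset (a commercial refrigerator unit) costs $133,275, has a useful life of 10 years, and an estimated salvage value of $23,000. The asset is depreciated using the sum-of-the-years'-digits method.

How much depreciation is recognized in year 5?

Depreciable base = $133,275 − $23,000 = $110,275.
Sum of the years' digits = 10+9+8+7+6+5+4+3+2+1 = 55.
Year 1: $110,275 × 10/55 = $20,050. Book value $113,225.
Year 2: $110,275 × 9/55 = $18,045. Book value $95,180.
Year 3: $110,275 × 8/55 = $16,040. Book value $79,140.
Year 4: $110,275 × 7/55 = $14,035. Book value $65,105.
Year 5: $110,275 × 6/55 = $12,030. Book value $53,075.

$12,030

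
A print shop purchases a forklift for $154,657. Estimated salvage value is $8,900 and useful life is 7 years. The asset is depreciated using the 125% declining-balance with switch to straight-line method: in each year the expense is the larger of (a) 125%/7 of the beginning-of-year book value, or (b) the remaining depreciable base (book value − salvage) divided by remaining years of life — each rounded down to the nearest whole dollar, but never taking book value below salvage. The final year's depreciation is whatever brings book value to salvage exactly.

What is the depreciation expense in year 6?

$19,091

Depreciable base = $154,657 − $8,900 = $145,757.
Year 1: DB = ⌊$154,657 × 125%/7⌋ = $27,617; SL = ⌊$145,757/7⌋ = $20,822 → take DB $27,617. Book value $127,040.
Year 2: DB = ⌊$127,040 × 125%/7⌋ = $22,685; SL = ⌊$118,140/6⌋ = $19,690 → take DB $22,685. Book value $104,355.
Year 3: DB = ⌊$104,355 × 125%/7⌋ = $18,634; SL = ⌊$95,455/5⌋ = $19,091 → take SL $19,091. Book value $85,264.
Year 4: DB = ⌊$85,264 × 125%/7⌋ = $15,225; SL = ⌊$76,364/4⌋ = $19,091 → take SL $19,091. Book value $66,173.
Year 5: DB = ⌊$66,173 × 125%/7⌋ = $11,816; SL = ⌊$57,273/3⌋ = $19,091 → take SL $19,091. Book value $47,082.
Year 6: DB = ⌊$47,082 × 125%/7⌋ = $8,407; SL = ⌊$38,182/2⌋ = $19,091 → take SL $19,091. Book value $27,991.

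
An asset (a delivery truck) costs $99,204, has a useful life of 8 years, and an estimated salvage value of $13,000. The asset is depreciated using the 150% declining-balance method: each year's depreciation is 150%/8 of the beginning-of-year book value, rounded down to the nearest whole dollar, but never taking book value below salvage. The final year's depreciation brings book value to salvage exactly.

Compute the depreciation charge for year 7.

$5,351

Depreciable base = $99,204 − $13,000 = $86,204.
Year 1: ⌊$99,204 × 150%/8⌋ = $18,600. Book value $80,604.
Year 2: ⌊$80,604 × 150%/8⌋ = $15,113. Book value $65,491.
Year 3: ⌊$65,491 × 150%/8⌋ = $12,279. Book value $53,212.
Year 4: ⌊$53,212 × 150%/8⌋ = $9,977. Book value $43,235.
Year 5: ⌊$43,235 × 150%/8⌋ = $8,106. Book value $35,129.
Year 6: ⌊$35,129 × 150%/8⌋ = $6,586. Book value $28,543.
Year 7: ⌊$28,543 × 150%/8⌋ = $5,351. Book value $23,192.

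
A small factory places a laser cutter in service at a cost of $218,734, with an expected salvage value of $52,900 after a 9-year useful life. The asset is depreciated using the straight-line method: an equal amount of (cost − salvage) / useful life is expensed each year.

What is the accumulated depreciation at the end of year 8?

Depreciable base = $218,734 − $52,900 = $165,834.
Annual expense = $165,834 / 9 = $18,426.
End of year 1: book value $200,308.
End of year 2: book value $181,882.
End of year 3: book value $163,456.
End of year 4: book value $145,030.
End of year 5: book value $126,604.
End of year 6: book value $108,178.
End of year 7: book value $89,752.
End of year 8: book value $71,326.
Accumulated through year 8 = $218,734 − $71,326 = $147,408.

$147,408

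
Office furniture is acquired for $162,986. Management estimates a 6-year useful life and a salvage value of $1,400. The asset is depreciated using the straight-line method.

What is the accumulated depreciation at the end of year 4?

$107,724

Depreciable base = $162,986 − $1,400 = $161,586.
Annual expense = $161,586 / 6 = $26,931.
End of year 1: book value $136,055.
End of year 2: book value $109,124.
End of year 3: book value $82,193.
End of year 4: book value $55,262.
Accumulated through year 4 = $162,986 − $55,262 = $107,724.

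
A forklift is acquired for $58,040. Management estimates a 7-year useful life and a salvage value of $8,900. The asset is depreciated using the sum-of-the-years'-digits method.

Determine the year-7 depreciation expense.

Depreciable base = $58,040 − $8,900 = $49,140.
Sum of the years' digits = 7+6+5+4+3+2+1 = 28.
Year 1: $49,140 × 7/28 = $12,285. Book value $45,755.
Year 2: $49,140 × 6/28 = $10,530. Book value $35,225.
Year 3: $49,140 × 5/28 = $8,775. Book value $26,450.
Year 4: $49,140 × 4/28 = $7,020. Book value $19,430.
Year 5: $49,140 × 3/28 = $5,265. Book value $14,165.
Year 6: $49,140 × 2/28 = $3,510. Book value $10,655.
Year 7: $49,140 × 1/28 = $1,755. Book value $8,900.

$1,755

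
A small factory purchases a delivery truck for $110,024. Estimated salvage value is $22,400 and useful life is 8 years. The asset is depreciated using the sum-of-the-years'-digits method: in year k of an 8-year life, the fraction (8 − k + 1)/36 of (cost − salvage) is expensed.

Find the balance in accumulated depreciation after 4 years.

$63,284

Depreciable base = $110,024 − $22,400 = $87,624.
Sum of the years' digits = 8+7+6+5+4+3+2+1 = 36.
Year 1: $87,624 × 8/36 = $19,472. Book value $90,552.
Year 2: $87,624 × 7/36 = $17,038. Book value $73,514.
Year 3: $87,624 × 6/36 = $14,604. Book value $58,910.
Year 4: $87,624 × 5/36 = $12,170. Book value $46,740.
Accumulated through year 4 = $110,024 − $46,740 = $63,284.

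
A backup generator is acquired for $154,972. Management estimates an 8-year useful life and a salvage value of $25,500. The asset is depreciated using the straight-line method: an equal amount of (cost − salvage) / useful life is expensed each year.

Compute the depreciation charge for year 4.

Depreciable base = $154,972 − $25,500 = $129,472.
Annual expense = $129,472 / 8 = $16,184.

$16,184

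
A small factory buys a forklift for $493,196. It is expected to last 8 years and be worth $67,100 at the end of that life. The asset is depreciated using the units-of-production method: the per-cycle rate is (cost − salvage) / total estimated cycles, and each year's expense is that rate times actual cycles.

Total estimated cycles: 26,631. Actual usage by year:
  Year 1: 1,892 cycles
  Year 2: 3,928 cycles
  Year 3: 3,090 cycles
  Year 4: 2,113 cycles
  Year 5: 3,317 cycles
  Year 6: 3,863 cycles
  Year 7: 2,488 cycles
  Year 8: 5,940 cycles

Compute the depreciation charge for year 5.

Depreciable base = $493,196 − $67,100 = $426,096.
Rate = $426,096 / 26,631 cycles = $16 per cycle.
Year 1: 1,892 × $16 = $30,272. Book value $462,924.
Year 2: 3,928 × $16 = $62,848. Book value $400,076.
Year 3: 3,090 × $16 = $49,440. Book value $350,636.
Year 4: 2,113 × $16 = $33,808. Book value $316,828.
Year 5: 3,317 × $16 = $53,072. Book value $263,756.

$53,072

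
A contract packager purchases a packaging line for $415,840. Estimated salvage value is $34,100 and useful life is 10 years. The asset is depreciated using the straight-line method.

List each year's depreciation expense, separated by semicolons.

Depreciable base = $415,840 − $34,100 = $381,740.
Annual expense = $381,740 / 10 = $38,174.
End of year 1: book value $377,666.
End of year 2: book value $339,492.
End of year 3: book value $301,318.
End of year 4: book value $263,144.
End of year 5: book value $224,970.
End of year 6: book value $186,796.
End of year 7: book value $148,622.
End of year 8: book value $110,448.
End of year 9: book value $72,274.
End of year 10: book value $34,100.

$38,174; $38,174; $38,174; $38,174; $38,174; $38,174; $38,174; $38,174; $38,174; $38,174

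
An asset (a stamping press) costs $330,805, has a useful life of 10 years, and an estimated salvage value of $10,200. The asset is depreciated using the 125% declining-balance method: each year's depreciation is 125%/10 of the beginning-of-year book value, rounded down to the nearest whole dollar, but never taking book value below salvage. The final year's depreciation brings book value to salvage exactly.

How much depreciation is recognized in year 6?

Depreciable base = $330,805 − $10,200 = $320,605.
Year 1: ⌊$330,805 × 125%/10⌋ = $41,350. Book value $289,455.
Year 2: ⌊$289,455 × 125%/10⌋ = $36,181. Book value $253,274.
Year 3: ⌊$253,274 × 125%/10⌋ = $31,659. Book value $221,615.
Year 4: ⌊$221,615 × 125%/10⌋ = $27,701. Book value $193,914.
Year 5: ⌊$193,914 × 125%/10⌋ = $24,239. Book value $169,675.
Year 6: ⌊$169,675 × 125%/10⌋ = $21,209. Book value $148,466.

$21,209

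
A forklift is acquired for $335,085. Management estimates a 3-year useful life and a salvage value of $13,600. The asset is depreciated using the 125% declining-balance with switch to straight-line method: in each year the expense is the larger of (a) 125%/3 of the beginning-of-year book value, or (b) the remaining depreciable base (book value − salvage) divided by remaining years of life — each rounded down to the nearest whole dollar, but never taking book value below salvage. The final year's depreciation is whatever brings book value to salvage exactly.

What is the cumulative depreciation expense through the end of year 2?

$230,551

Depreciable base = $335,085 − $13,600 = $321,485.
Year 1: DB = ⌊$335,085 × 125%/3⌋ = $139,618; SL = ⌊$321,485/3⌋ = $107,161 → take DB $139,618. Book value $195,467.
Year 2: DB = ⌊$195,467 × 125%/3⌋ = $81,444; SL = ⌊$181,867/2⌋ = $90,933 → take SL $90,933. Book value $104,534.
Accumulated through year 2 = $335,085 − $104,534 = $230,551.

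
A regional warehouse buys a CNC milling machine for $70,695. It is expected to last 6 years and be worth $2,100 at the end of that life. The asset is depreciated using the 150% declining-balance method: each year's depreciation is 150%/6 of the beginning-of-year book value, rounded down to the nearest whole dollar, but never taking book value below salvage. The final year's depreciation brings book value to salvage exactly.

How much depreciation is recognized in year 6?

Depreciable base = $70,695 − $2,100 = $68,595.
Year 1: ⌊$70,695 × 150%/6⌋ = $17,673. Book value $53,022.
Year 2: ⌊$53,022 × 150%/6⌋ = $13,255. Book value $39,767.
Year 3: ⌊$39,767 × 150%/6⌋ = $9,941. Book value $29,826.
Year 4: ⌊$29,826 × 150%/6⌋ = $7,456. Book value $22,370.
Year 5: ⌊$22,370 × 150%/6⌋ = $5,592. Book value $16,778.
Year 6 (final): $16,778 − $2,100 = $14,678. Book value $2,100.

$14,678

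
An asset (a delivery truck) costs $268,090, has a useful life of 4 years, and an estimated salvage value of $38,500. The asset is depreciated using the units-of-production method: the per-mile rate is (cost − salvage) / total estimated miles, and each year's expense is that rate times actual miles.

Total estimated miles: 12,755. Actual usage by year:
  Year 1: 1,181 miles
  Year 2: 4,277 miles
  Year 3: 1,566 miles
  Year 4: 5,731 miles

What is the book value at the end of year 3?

$141,658

Depreciable base = $268,090 − $38,500 = $229,590.
Rate = $229,590 / 12,755 miles = $18 per mile.
Year 1: 1,181 × $18 = $21,258. Book value $246,832.
Year 2: 4,277 × $18 = $76,986. Book value $169,846.
Year 3: 1,566 × $18 = $28,188. Book value $141,658.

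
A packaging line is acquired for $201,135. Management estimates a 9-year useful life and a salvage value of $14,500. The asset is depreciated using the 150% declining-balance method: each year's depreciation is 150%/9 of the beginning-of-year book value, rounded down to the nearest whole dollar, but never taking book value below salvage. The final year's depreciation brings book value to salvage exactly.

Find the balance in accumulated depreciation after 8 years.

$154,355

Depreciable base = $201,135 − $14,500 = $186,635.
Year 1: ⌊$201,135 × 150%/9⌋ = $33,522. Book value $167,613.
Year 2: ⌊$167,613 × 150%/9⌋ = $27,935. Book value $139,678.
Year 3: ⌊$139,678 × 150%/9⌋ = $23,279. Book value $116,399.
Year 4: ⌊$116,399 × 150%/9⌋ = $19,399. Book value $97,000.
Year 5: ⌊$97,000 × 150%/9⌋ = $16,166. Book value $80,834.
Year 6: ⌊$80,834 × 150%/9⌋ = $13,472. Book value $67,362.
Year 7: ⌊$67,362 × 150%/9⌋ = $11,227. Book value $56,135.
Year 8: ⌊$56,135 × 150%/9⌋ = $9,355. Book value $46,780.
Accumulated through year 8 = $201,135 − $46,780 = $154,355.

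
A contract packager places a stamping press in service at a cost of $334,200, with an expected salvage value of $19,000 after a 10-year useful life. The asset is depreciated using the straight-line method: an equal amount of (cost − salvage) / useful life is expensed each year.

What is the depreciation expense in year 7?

Depreciable base = $334,200 − $19,000 = $315,200.
Annual expense = $315,200 / 10 = $31,520.

$31,520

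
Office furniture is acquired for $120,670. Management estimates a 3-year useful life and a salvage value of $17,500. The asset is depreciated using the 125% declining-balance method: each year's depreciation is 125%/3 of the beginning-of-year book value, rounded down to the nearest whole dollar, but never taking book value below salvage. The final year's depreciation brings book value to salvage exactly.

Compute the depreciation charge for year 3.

$23,562

Depreciable base = $120,670 − $17,500 = $103,170.
Year 1: ⌊$120,670 × 125%/3⌋ = $50,279. Book value $70,391.
Year 2: ⌊$70,391 × 125%/3⌋ = $29,329. Book value $41,062.
Year 3 (final): $41,062 − $17,500 = $23,562. Book value $17,500.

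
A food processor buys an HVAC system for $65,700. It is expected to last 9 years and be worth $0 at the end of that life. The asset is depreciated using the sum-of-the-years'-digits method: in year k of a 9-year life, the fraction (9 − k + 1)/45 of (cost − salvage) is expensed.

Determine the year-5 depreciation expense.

$7,300

Depreciable base = $65,700 − $0 = $65,700.
Sum of the years' digits = 9+8+7+6+5+4+3+2+1 = 45.
Year 1: $65,700 × 9/45 = $13,140. Book value $52,560.
Year 2: $65,700 × 8/45 = $11,680. Book value $40,880.
Year 3: $65,700 × 7/45 = $10,220. Book value $30,660.
Year 4: $65,700 × 6/45 = $8,760. Book value $21,900.
Year 5: $65,700 × 5/45 = $7,300. Book value $14,600.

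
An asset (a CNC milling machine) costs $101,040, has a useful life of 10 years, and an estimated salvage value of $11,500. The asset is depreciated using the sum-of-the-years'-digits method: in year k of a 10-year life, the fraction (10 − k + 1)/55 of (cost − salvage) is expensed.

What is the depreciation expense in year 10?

Depreciable base = $101,040 − $11,500 = $89,540.
Sum of the years' digits = 10+9+8+7+6+5+4+3+2+1 = 55.
Year 1: $89,540 × 10/55 = $16,280. Book value $84,760.
Year 2: $89,540 × 9/55 = $14,652. Book value $70,108.
Year 3: $89,540 × 8/55 = $13,024. Book value $57,084.
Year 4: $89,540 × 7/55 = $11,396. Book value $45,688.
Year 5: $89,540 × 6/55 = $9,768. Book value $35,920.
Year 6: $89,540 × 5/55 = $8,140. Book value $27,780.
Year 7: $89,540 × 4/55 = $6,512. Book value $21,268.
Year 8: $89,540 × 3/55 = $4,884. Book value $16,384.
Year 9: $89,540 × 2/55 = $3,256. Book value $13,128.
Year 10: $89,540 × 1/55 = $1,628. Book value $11,500.

$1,628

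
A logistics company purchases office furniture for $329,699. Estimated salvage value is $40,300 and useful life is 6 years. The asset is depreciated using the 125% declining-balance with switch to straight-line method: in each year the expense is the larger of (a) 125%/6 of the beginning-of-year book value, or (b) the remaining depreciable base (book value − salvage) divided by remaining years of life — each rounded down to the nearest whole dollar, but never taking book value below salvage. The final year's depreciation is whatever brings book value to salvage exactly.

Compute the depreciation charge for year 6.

Depreciable base = $329,699 − $40,300 = $289,399.
Year 1: DB = ⌊$329,699 × 125%/6⌋ = $68,687; SL = ⌊$289,399/6⌋ = $48,233 → take DB $68,687. Book value $261,012.
Year 2: DB = ⌊$261,012 × 125%/6⌋ = $54,377; SL = ⌊$220,712/5⌋ = $44,142 → take DB $54,377. Book value $206,635.
Year 3: DB = ⌊$206,635 × 125%/6⌋ = $43,048; SL = ⌊$166,335/4⌋ = $41,583 → take DB $43,048. Book value $163,587.
Year 4: DB = ⌊$163,587 × 125%/6⌋ = $34,080; SL = ⌊$123,287/3⌋ = $41,095 → take SL $41,095. Book value $122,492.
Year 5: DB = ⌊$122,492 × 125%/6⌋ = $25,519; SL = ⌊$82,192/2⌋ = $41,096 → take SL $41,096. Book value $81,396.
Year 6 (final): $81,396 − $40,300 = $41,096. Book value $40,300.

$41,096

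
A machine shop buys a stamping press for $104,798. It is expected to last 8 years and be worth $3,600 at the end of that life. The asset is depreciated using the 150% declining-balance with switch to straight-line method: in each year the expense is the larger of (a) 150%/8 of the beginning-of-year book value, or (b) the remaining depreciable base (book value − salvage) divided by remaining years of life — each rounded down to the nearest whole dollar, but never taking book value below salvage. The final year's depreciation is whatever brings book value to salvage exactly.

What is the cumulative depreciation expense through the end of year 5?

$69,643

Depreciable base = $104,798 − $3,600 = $101,198.
Year 1: DB = ⌊$104,798 × 150%/8⌋ = $19,649; SL = ⌊$101,198/8⌋ = $12,649 → take DB $19,649. Book value $85,149.
Year 2: DB = ⌊$85,149 × 150%/8⌋ = $15,965; SL = ⌊$81,549/7⌋ = $11,649 → take DB $15,965. Book value $69,184.
Year 3: DB = ⌊$69,184 × 150%/8⌋ = $12,972; SL = ⌊$65,584/6⌋ = $10,930 → take DB $12,972. Book value $56,212.
Year 4: DB = ⌊$56,212 × 150%/8⌋ = $10,539; SL = ⌊$52,612/5⌋ = $10,522 → take DB $10,539. Book value $45,673.
Year 5: DB = ⌊$45,673 × 150%/8⌋ = $8,563; SL = ⌊$42,073/4⌋ = $10,518 → take SL $10,518. Book value $35,155.
Accumulated through year 5 = $104,798 − $35,155 = $69,643.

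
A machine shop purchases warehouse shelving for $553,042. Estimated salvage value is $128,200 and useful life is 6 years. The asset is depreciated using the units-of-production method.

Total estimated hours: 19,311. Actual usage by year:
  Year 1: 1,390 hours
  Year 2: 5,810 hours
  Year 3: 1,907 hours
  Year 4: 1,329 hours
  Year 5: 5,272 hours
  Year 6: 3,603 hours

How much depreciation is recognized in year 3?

$41,954

Depreciable base = $553,042 − $128,200 = $424,842.
Rate = $424,842 / 19,311 hours = $22 per hour.
Year 1: 1,390 × $22 = $30,580. Book value $522,462.
Year 2: 5,810 × $22 = $127,820. Book value $394,642.
Year 3: 1,907 × $22 = $41,954. Book value $352,688.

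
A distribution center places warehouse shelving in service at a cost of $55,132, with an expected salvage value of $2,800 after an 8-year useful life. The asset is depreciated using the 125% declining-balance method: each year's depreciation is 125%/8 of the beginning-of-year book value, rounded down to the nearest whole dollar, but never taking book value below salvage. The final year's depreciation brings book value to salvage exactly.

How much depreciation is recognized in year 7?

Depreciable base = $55,132 − $2,800 = $52,332.
Year 1: ⌊$55,132 × 125%/8⌋ = $8,614. Book value $46,518.
Year 2: ⌊$46,518 × 125%/8⌋ = $7,268. Book value $39,250.
Year 3: ⌊$39,250 × 125%/8⌋ = $6,132. Book value $33,118.
Year 4: ⌊$33,118 × 125%/8⌋ = $5,174. Book value $27,944.
Year 5: ⌊$27,944 × 125%/8⌋ = $4,366. Book value $23,578.
Year 6: ⌊$23,578 × 125%/8⌋ = $3,684. Book value $19,894.
Year 7: ⌊$19,894 × 125%/8⌋ = $3,108. Book value $16,786.

$3,108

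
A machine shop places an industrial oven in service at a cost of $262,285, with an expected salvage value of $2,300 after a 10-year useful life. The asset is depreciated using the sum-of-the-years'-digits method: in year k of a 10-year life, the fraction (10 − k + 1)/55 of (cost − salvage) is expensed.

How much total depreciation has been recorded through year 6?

Depreciable base = $262,285 − $2,300 = $259,985.
Sum of the years' digits = 10+9+8+7+6+5+4+3+2+1 = 55.
Year 1: $259,985 × 10/55 = $47,270. Book value $215,015.
Year 2: $259,985 × 9/55 = $42,543. Book value $172,472.
Year 3: $259,985 × 8/55 = $37,816. Book value $134,656.
Year 4: $259,985 × 7/55 = $33,089. Book value $101,567.
Year 5: $259,985 × 6/55 = $28,362. Book value $73,205.
Year 6: $259,985 × 5/55 = $23,635. Book value $49,570.
Accumulated through year 6 = $262,285 − $49,570 = $212,715.

$212,715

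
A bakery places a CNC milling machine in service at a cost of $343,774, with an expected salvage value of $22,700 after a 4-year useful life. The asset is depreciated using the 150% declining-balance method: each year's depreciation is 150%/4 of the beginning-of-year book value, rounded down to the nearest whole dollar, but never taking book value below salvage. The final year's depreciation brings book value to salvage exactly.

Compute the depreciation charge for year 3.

$50,357

Depreciable base = $343,774 − $22,700 = $321,074.
Year 1: ⌊$343,774 × 150%/4⌋ = $128,915. Book value $214,859.
Year 2: ⌊$214,859 × 150%/4⌋ = $80,572. Book value $134,287.
Year 3: ⌊$134,287 × 150%/4⌋ = $50,357. Book value $83,930.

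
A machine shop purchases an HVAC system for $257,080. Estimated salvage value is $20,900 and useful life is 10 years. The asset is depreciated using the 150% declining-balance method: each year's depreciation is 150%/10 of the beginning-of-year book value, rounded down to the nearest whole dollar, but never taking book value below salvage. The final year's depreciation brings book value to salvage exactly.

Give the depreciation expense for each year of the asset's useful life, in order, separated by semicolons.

Depreciable base = $257,080 − $20,900 = $236,180.
Year 1: ⌊$257,080 × 150%/10⌋ = $38,562. Book value $218,518.
Year 2: ⌊$218,518 × 150%/10⌋ = $32,777. Book value $185,741.
Year 3: ⌊$185,741 × 150%/10⌋ = $27,861. Book value $157,880.
Year 4: ⌊$157,880 × 150%/10⌋ = $23,682. Book value $134,198.
Year 5: ⌊$134,198 × 150%/10⌋ = $20,129. Book value $114,069.
Year 6: ⌊$114,069 × 150%/10⌋ = $17,110. Book value $96,959.
Year 7: ⌊$96,959 × 150%/10⌋ = $14,543. Book value $82,416.
Year 8: ⌊$82,416 × 150%/10⌋ = $12,362. Book value $70,054.
Year 9: ⌊$70,054 × 150%/10⌋ = $10,508. Book value $59,546.
Year 10 (final): $59,546 − $20,900 = $38,646. Book value $20,900.

$38,562; $32,777; $27,861; $23,682; $20,129; $17,110; $14,543; $12,362; $10,508; $38,646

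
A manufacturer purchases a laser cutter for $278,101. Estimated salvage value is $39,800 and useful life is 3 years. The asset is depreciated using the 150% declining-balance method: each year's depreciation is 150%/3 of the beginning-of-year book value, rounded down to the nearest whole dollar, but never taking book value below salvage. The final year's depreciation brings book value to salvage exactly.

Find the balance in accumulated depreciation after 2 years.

Depreciable base = $278,101 − $39,800 = $238,301.
Year 1: ⌊$278,101 × 150%/3⌋ = $139,050. Book value $139,051.
Year 2: ⌊$139,051 × 150%/3⌋ = $69,525. Book value $69,526.
Accumulated through year 2 = $278,101 − $69,526 = $208,575.

$208,575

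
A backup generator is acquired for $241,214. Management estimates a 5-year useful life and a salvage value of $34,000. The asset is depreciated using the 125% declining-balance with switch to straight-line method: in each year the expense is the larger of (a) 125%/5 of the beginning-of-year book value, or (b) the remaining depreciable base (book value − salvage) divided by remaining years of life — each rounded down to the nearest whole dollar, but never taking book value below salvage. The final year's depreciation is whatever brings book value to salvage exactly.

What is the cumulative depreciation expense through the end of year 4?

Depreciable base = $241,214 − $34,000 = $207,214.
Year 1: DB = ⌊$241,214 × 125%/5⌋ = $60,303; SL = ⌊$207,214/5⌋ = $41,442 → take DB $60,303. Book value $180,911.
Year 2: DB = ⌊$180,911 × 125%/5⌋ = $45,227; SL = ⌊$146,911/4⌋ = $36,727 → take DB $45,227. Book value $135,684.
Year 3: DB = ⌊$135,684 × 125%/5⌋ = $33,921; SL = ⌊$101,684/3⌋ = $33,894 → take DB $33,921. Book value $101,763.
Year 4: DB = ⌊$101,763 × 125%/5⌋ = $25,440; SL = ⌊$67,763/2⌋ = $33,881 → take SL $33,881. Book value $67,882.
Accumulated through year 4 = $241,214 − $67,882 = $173,332.

$173,332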